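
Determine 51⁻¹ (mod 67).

46

67 = 1·51 + 16
51 = 3·16 + 3
16 = 5·3 + 1
3 = 3·1 + 0
Back-substituting gives 51·46 ≡ 1 (mod 67).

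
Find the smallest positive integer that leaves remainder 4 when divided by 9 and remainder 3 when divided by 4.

31

Since 4·7 ≡ 1 (mod 9), take x = 3 + 4·((4−3)·7 mod 9) = 3 + 4·7 = 31.
Check: 31 mod 9 = 4, 31 mod 4 = 3.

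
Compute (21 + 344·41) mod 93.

344·41 = 14104.
14104 − 151·93 = 61, so 14104 ≡ 61 (mod 93).
(21 + 61) mod 93 = 82.

82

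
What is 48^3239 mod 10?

Powers of 8 mod 10 repeat with period 4: 8, 4, 2, 6.
3239 leaves remainder 3 on division by 4, so 48^3239 ends in 2.

2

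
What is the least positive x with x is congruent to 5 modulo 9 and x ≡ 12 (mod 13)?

x ≡ 5 (mod 9) gives x ∈ {5, 14, 23, 32, 41, 50, 59, 68, …}.
The first of these with x mod 13 = 12 is 77.

77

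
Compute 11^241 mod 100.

11

Successive squares of 11 mod 100: 11^1≡11, 11^2≡21, 11^4≡41, 11^8≡81, 11^16≡61, 11^32≡21, 11^64≡41, 11^128≡81.
Since 241 = 1 + 16 + 32 + 64 + 128 in binary, 11^241 ≡ 11·61·21·41·81 ≡ 11 (mod 100).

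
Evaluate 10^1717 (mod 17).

6

Successive squares of 10 mod 17: 10^1≡10, 10^2≡15, 10^4≡4, 10^8≡16, 10^16≡1, 10^32≡1, 10^64≡1, 10^128≡1, 10^256≡1, 10^512≡1, 10^1024≡1.
1717 = 1 + 4 + 16 + 32 + 128 + 512 + 1024, so 10^1717 ≡ 10·4·1·1·1·1·1 ≡ 6 (mod 17).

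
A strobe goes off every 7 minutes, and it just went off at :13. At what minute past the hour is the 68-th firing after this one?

68·7 = 476.
476 − 7·60 = 56, so 476 ≡ 56 (mod 60).
(13 + 56) mod 60 = 9.

9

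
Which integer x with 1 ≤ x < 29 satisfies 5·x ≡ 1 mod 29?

5·6 = 30 = 1·29 + 1, so 5⁻¹ ≡ 6 (mod 29).

6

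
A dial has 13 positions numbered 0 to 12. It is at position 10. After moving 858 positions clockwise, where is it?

10

Dividing 858 by 13 gives quotient 66 and remainder 0.
(10 + 0) mod 13 = 10.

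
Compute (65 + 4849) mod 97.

4849 mod 97 = 96 (since 49·97 = 4753).
(65 + 96) mod 97 = 64.

64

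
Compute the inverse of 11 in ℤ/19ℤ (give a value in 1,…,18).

11·7 = 77 = 4·19 + 1, so 11⁻¹ ≡ 7 (mod 19).

7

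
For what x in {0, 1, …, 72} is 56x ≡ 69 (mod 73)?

The inverse of 56 mod 73 is 30 (since 56·30 = 1680 ≡ 1).
So x ≡ 30·69 = 2070 ≡ 26 (mod 73).

26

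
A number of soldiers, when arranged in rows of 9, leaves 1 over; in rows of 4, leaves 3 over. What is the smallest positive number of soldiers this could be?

x ≡ 3 (mod 4) gives x ∈ {3, 7, 11, 15, 19}.
The first of these with x mod 9 = 1 is 19.

19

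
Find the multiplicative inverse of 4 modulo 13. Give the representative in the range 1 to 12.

4·10 = 40 = 3·13 + 1, so 4⁻¹ ≡ 10 (mod 13).

10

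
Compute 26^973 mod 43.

Square-and-reduce mod 43: 26^1≡26, 26^2≡31, 26^4≡15, 26^8≡10, 26^16≡14, 26^32≡24, 26^64≡17, 26^128≡31, 26^256≡15, 26^512≡10.
Since 973 = 1 + 4 + 8 + 64 + 128 + 256 + 512 in binary, 26^973 ≡ 26·15·10·17·31·15·10 ≡ 7 (mod 43).

7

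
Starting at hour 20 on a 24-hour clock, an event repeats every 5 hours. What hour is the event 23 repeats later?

15

23·5 = 115.
115 mod 24 = 19 (since 4·24 = 96).
(20 + 19) mod 24 = 15.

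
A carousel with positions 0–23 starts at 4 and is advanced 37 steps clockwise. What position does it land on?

17

Dividing 37 by 24 gives quotient 1 and remainder 13.
(4 + 13) mod 24 = 17.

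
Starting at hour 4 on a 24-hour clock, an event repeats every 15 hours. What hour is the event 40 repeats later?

40·15 = 600.
Dividing 600 by 24 gives quotient 25 and remainder 0.
(4 + 0) mod 24 = 4.

4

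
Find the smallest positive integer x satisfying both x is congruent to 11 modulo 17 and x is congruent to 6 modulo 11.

Since 11·14 ≡ 1 (mod 17), take x = 6 + 11·((11−6)·14 mod 17) = 6 + 11·2 = 28.
Check: 28 mod 17 = 11, 28 mod 11 = 6.

28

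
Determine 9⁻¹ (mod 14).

9·11 = 99 = 7·14 + 1, so 9⁻¹ ≡ 11 (mod 14).

11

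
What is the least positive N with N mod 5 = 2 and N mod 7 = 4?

32

x ≡ 2 (mod 5) gives x ∈ {2, 7, 12, 17, 22, 27, 32}.
The first of these with x mod 7 = 4 is 32.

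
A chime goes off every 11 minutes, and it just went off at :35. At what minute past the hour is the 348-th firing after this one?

23

348·11 = 3828.
Dividing 3828 by 60 gives quotient 63 and remainder 48.
(35 + 48) mod 60 = 23.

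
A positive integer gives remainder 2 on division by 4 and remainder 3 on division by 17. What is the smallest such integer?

54

x ≡ 2 (mod 4) gives x ∈ {2, 6, 10, 14, 18, 22, 26, 30, …}.
The first of these with x mod 17 = 3 is 54.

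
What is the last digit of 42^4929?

Powers of 2 mod 10 repeat with period 4: 2, 4, 8, 6.
4929 leaves remainder 1 on division by 4, so 42^4929 ends in 2.

2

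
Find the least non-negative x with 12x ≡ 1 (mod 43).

18

12⁻¹ ≡ 18 (mod 43) because 12·18 = 216 = 5·43 + 1.
So x ≡ 18·1 = 18 ≡ 18 (mod 43).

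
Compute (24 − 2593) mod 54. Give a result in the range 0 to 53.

23

2593 − 48·54 = 1, so 2593 ≡ 1 (mod 54).
(24 − 1) mod 54 = 23.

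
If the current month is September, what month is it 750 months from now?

March

750 mod 12 = 6 (since 62·12 = 744).
September + 6 months → March.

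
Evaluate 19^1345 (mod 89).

Successive squares of 19 mod 89: 19^1≡19, 19^2≡5, 19^4≡25, 19^8≡2, 19^16≡4, 19^32≡16, 19^64≡78, 19^128≡32, 19^256≡45, 19^512≡67, 19^1024≡39.
Since 1345 = 1 + 64 + 256 + 1024 in binary, 19^1345 ≡ 19·78·45·39 ≡ 63 (mod 89).

63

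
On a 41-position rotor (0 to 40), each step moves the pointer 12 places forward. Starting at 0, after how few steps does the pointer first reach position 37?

The inverse of 12 mod 41 is 24 (since 12·24 = 288 ≡ 1).
So x ≡ 24·37 = 888 ≡ 27 (mod 41).

27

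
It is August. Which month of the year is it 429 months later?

429 − 35·12 = 9, so 429 ≡ 9 (mod 12).
August + 9 months → May.

May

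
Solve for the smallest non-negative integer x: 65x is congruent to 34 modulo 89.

The inverse of 65 mod 89 is 63 (since 65·63 = 4095 ≡ 1).
So x ≡ 63·34 = 2142 ≡ 6 (mod 89).
Check: 65·6 = 390 = 4·89 + 34.

6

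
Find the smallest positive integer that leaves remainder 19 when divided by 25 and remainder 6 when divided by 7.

69

x ≡ 6 (mod 7) gives x ∈ {6, 13, 20, 27, 34, 41, 48, 55, …}.
The first of these with x mod 25 = 19 is 69.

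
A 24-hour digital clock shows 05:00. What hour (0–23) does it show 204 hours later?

Dividing 204 by 24 gives quotient 8 and remainder 12.
(5 + 12) mod 24 = 17.

17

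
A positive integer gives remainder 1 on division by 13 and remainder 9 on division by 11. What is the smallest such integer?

53

Since 11·6 ≡ 1 (mod 13), take x = 9 + 11·((1−9)·6 mod 13) = 9 + 11·4 = 53.
Check: 53 mod 13 = 1, 53 mod 11 = 9.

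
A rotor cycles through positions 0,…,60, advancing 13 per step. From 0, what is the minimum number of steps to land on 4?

13⁻¹ ≡ 47 (mod 61) because 13·47 = 611 = 10·61 + 1.
Multiplying both sides by 47: x ≡ 47·4 = 188 ≡ 5 (mod 61).

5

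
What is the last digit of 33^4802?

9

Last digits of 3^n: 3, 9, 7, 1 (period 4).
4802 leaves remainder 2 on division by 4, so 33^4802 ends in 9.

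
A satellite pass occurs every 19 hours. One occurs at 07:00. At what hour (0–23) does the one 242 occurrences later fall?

242·19 = 4598.
4598 − 191·24 = 14, so 4598 ≡ 14 (mod 24).
(7 + 14) mod 24 = 21.

21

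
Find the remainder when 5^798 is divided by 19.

7

Successive squares of 5 mod 19: 5^1≡5, 5^2≡6, 5^4≡17, 5^8≡4, 5^16≡16, 5^32≡9, 5^64≡5, 5^128≡6, 5^256≡17, 5^512≡4.
Since 798 = 2 + 4 + 8 + 16 + 256 + 512 in binary, 5^798 ≡ 6·17·4·16·17·4 ≡ 7 (mod 19).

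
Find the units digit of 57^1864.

1

Powers of 7 mod 10 repeat with period 4: 7, 9, 3, 1.
1864 mod 4 = 0, so the last digit matches 7^4 = 1.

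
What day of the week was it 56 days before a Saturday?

Saturday

56 mod 7 = 0 (since 8·7 = 56).
Saturday − 0 days → Saturday.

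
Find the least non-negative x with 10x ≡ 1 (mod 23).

7

10⁻¹ ≡ 7 (mod 23) because 10·7 = 70 = 3·23 + 1.
Multiplying both sides by 7: x ≡ 7·1 = 7 ≡ 7 (mod 23).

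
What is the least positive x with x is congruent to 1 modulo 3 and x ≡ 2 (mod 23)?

25

Since 23·2 ≡ 1 (mod 3), take x = 2 + 23·((1−2)·2 mod 3) = 2 + 23·1 = 25.
Check: 25 mod 3 = 1, 25 mod 23 = 2.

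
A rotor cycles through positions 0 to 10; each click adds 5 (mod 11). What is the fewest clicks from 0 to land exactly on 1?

9

5·9 = 45 = 4·11 + 1, so 5⁻¹ ≡ 9 (mod 11).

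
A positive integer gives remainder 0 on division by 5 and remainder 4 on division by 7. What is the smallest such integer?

x ≡ 0 (mod 5) gives x ∈ {0, 5, 10, 15, 20, 25}.
The first of these with x mod 7 = 4 is 25.

25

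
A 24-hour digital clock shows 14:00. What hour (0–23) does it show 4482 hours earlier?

20

4482 mod 24 = 18 (since 186·24 = 4464).
(14 − 18) mod 24 = 20.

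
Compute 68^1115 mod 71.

Successive squares of 68 mod 71: 68^1≡68, 68^2≡9, 68^4≡10, 68^8≡29, 68^16≡60, 68^32≡50, 68^64≡15, 68^128≡12, 68^256≡2, 68^512≡4, 68^1024≡16.
Since 1115 = 1 + 2 + 8 + 16 + 64 + 1024 in binary, 68^1115 ≡ 68·9·29·60·15·16 ≡ 26 (mod 71).

26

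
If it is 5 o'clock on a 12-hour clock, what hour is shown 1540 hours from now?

1540 = 128·12 + 4, so 1540 mod 12 = 4.
5 + 4 → 9 on a 12-hour dial.

9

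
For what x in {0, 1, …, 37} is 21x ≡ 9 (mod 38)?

The inverse of 21 mod 38 is 29 (since 21·29 = 609 ≡ 1).
So x ≡ 29·9 = 261 ≡ 33 (mod 38).
Check: 21·33 = 693 = 18·38 + 9.

33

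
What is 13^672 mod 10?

Powers of 3 mod 10 repeat with period 4: 3, 9, 7, 1.
672 leaves remainder 0 on division by 4, so 13^672 ends in 1.

1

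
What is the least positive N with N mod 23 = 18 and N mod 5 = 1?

x ≡ 1 (mod 5) gives x ∈ {1, 6, 11, 16, 21, 26, 31, 36, …}.
The first of these with x mod 23 = 18 is 41.

41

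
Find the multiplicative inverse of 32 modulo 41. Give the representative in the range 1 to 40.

9

41 = 1·32 + 9
32 = 3·9 + 5
9 = 1·5 + 4
5 = 1·4 + 1
4 = 4·1 + 0
Back-substituting gives 32·9 ≡ 1 (mod 41).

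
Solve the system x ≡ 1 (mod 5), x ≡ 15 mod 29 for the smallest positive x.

131

Since 29·4 ≡ 1 (mod 5), take x = 15 + 29·((1−15)·4 mod 5) = 15 + 29·4 = 131.
Check: 131 mod 5 = 1, 131 mod 29 = 15.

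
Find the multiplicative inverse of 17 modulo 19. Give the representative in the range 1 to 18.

9

19 = 1·17 + 2
17 = 8·2 + 1
2 = 2·1 + 0
Back-substituting gives 17·9 ≡ 1 (mod 19).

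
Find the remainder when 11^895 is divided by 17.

By repeated squaring mod 17: 11^1≡11, 11^2≡2, 11^4≡4, 11^8≡16, 11^16≡1, 11^32≡1, 11^64≡1, 11^128≡1, 11^256≡1, 11^512≡1.
895 = 1 + 2 + 4 + 8 + 16 + 32 + 64 + 256 + 512, so 11^895 ≡ 11·2·4·16·1·1·1·1·1 ≡ 14 (mod 17).

14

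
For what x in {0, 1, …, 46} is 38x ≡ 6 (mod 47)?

38⁻¹ ≡ 26 (mod 47) because 38·26 = 988 = 21·47 + 1.
So x ≡ 26·6 = 156 ≡ 15 (mod 47).

15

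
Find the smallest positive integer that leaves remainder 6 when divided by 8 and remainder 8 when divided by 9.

x ≡ 6 (mod 8) gives x ∈ {6, 14, 22, 30, 38, 46, 54, 62}.
The first of these with x mod 9 = 8 is 62.

62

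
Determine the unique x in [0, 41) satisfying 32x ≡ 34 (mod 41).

The inverse of 32 mod 41 is 9 (since 32·9 = 288 ≡ 1).
So x ≡ 9·34 = 306 ≡ 19 (mod 41).
Check: 32·19 = 608 = 14·41 + 34.

19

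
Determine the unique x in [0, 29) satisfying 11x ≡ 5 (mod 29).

11

11⁻¹ ≡ 8 (mod 29) because 11·8 = 88 = 3·29 + 1.
Multiplying both sides by 8: x ≡ 8·5 = 40 ≡ 11 (mod 29).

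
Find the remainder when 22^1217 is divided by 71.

Square-and-reduce mod 71: 22^1≡22, 22^2≡58, 22^4≡27, 22^8≡19, 22^16≡6, 22^32≡36, 22^64≡18, 22^128≡40, 22^256≡38, 22^512≡24, 22^1024≡8.
1217 = 1 + 64 + 128 + 1024, so 22^1217 ≡ 22·18·40·8 ≡ 56 (mod 71).

56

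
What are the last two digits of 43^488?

By repeated squaring mod 100: 43^1≡43, 43^2≡49, 43^4≡1, 43^8≡1, 43^16≡1, 43^32≡1, 43^64≡1, 43^128≡1, 43^256≡1.
Since 488 = 8 + 32 + 64 + 128 + 256 in binary, 43^488 ≡ 1·1·1·1·1 ≡ 1 (mod 100).

01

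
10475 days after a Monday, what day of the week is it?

Dividing 10475 by 7 gives quotient 1496 and remainder 3.
Monday + 3 days → Thursday.

Thursday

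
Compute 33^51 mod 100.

17

Square-and-reduce mod 100: 33^1≡33, 33^2≡89, 33^4≡21, 33^8≡41, 33^16≡81, 33^32≡61.
Since 51 = 1 + 2 + 16 + 32 in binary, 33^51 ≡ 33·89·81·61 ≡ 17 (mod 100).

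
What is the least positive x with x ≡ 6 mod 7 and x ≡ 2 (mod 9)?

x ≡ 6 (mod 7) gives x ∈ {6, 13, 20}.
The first of these with x mod 9 = 2 is 20.

20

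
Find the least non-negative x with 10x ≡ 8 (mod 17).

11

The inverse of 10 mod 17 is 12 (since 10·12 = 120 ≡ 1).
So x ≡ 12·8 = 96 ≡ 11 (mod 17).
Check: 10·11 = 110 = 6·17 + 8.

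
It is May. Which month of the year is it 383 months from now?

April

Dividing 383 by 12 gives quotient 31 and remainder 11.
May + 11 months → April.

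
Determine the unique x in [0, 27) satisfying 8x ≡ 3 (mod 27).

24

The inverse of 8 mod 27 is 17 (since 8·17 = 136 ≡ 1).
So x ≡ 17·3 = 51 ≡ 24 (mod 27).
Check: 8·24 = 192 = 7·27 + 3.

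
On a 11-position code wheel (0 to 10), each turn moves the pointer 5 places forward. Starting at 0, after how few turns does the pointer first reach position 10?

2

5⁻¹ ≡ 9 (mod 11) because 5·9 = 45 = 4·11 + 1.
Multiplying both sides by 9: x ≡ 9·10 = 90 ≡ 2 (mod 11).
Check: 5·2 = 10 = 0·11 + 10.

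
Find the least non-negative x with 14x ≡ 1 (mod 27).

2

The inverse of 14 mod 27 is 2 (since 14·2 = 28 ≡ 1).
So x ≡ 2·1 = 2 ≡ 2 (mod 27).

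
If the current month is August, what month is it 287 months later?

287 mod 12 = 11 (since 23·12 = 276).
August + 11 months → July.

July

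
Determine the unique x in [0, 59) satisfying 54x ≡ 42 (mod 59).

54⁻¹ ≡ 47 (mod 59) because 54·47 = 2538 = 43·59 + 1.
Multiplying both sides by 47: x ≡ 47·42 = 1974 ≡ 27 (mod 59).

27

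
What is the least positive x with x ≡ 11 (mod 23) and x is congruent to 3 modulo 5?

Since 5·14 ≡ 1 (mod 23), take x = 3 + 5·((11−3)·14 mod 23) = 3 + 5·20 = 103.
Check: 103 mod 23 = 11, 103 mod 5 = 3.

103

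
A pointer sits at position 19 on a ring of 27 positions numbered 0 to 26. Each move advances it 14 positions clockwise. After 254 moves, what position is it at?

254·14 = 3556.
3556 mod 27 = 19 (since 131·27 = 3537).
(19 + 19) mod 27 = 11.

11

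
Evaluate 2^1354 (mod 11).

By repeated squaring mod 11: 2^1≡2, 2^2≡4, 2^4≡5, 2^8≡3, 2^16≡9, 2^32≡4, 2^64≡5, 2^128≡3, 2^256≡9, 2^512≡4, 2^1024≡5.
1354 = 2 + 8 + 64 + 256 + 1024, so 2^1354 ≡ 4·3·5·9·5 ≡ 5 (mod 11).

5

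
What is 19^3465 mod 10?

The units digit of 19^n cycles with period 2: 9, 1, …
3465 mod 2 = 1, so the last digit matches 9^1 = 9.

9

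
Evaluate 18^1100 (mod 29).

16

Square-and-reduce mod 29: 18^1≡18, 18^2≡5, 18^4≡25, 18^8≡16, 18^16≡24, 18^32≡25, 18^64≡16, 18^128≡24, 18^256≡25, 18^512≡16, 18^1024≡24.
Since 1100 = 4 + 8 + 64 + 1024 in binary, 18^1100 ≡ 25·16·16·24 ≡ 16 (mod 29).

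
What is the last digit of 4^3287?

4

Last digits of 4^n: 4, 6 (period 2).
3287 leaves remainder 1 on division by 2, so 4^3287 ends in 4.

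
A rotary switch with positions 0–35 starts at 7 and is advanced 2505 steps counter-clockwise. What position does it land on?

22

2505 − 69·36 = 21, so 2505 ≡ 21 (mod 36).
(7 − 21) mod 36 = 22.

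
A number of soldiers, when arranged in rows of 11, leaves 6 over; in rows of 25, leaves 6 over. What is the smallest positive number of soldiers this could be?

6

x ≡ 6 (mod 11) gives x ∈ {6}.
The first of these with x mod 25 = 6 is 6.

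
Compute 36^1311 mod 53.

By repeated squaring mod 53: 36^1≡36, 36^2≡24, 36^4≡46, 36^8≡49, 36^16≡16, 36^32≡44, 36^64≡28, 36^128≡42, 36^256≡15, 36^512≡13, 36^1024≡10.
Since 1311 = 1 + 2 + 4 + 8 + 16 + 256 + 1024 in binary, 36^1311 ≡ 36·24·46·49·16·15·10 ≡ 42 (mod 53).

42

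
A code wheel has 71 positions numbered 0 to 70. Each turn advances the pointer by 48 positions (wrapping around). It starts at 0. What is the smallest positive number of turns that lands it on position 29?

8

48⁻¹ ≡ 37 (mod 71) because 48·37 = 1776 = 25·71 + 1.
Multiplying both sides by 37: x ≡ 37·29 = 1073 ≡ 8 (mod 71).
Check: 48·8 = 384 = 5·71 + 29.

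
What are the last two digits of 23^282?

Square-and-reduce mod 100: 23^1≡23, 23^2≡29, 23^4≡41, 23^8≡81, 23^16≡61, 23^32≡21, 23^64≡41, 23^128≡81, 23^256≡61.
Since 282 = 2 + 8 + 16 + 256 in binary, 23^282 ≡ 29·81·61·61 ≡ 29 (mod 100).

29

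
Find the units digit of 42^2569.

2

Powers of 2 mod 10 repeat with period 4: 2, 4, 8, 6.
2569 leaves remainder 1 on division by 4, so 42^2569 ends in 2.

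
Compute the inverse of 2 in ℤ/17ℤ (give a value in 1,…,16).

2·9 = 18 = 1·17 + 1, so 2⁻¹ ≡ 9 (mod 17).

9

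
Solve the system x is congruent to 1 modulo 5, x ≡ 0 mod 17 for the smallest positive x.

51

x ≡ 1 (mod 5) gives x ∈ {1, 6, 11, 16, 21, 26, 31, 36, …}.
The first of these with x mod 17 = 0 is 51.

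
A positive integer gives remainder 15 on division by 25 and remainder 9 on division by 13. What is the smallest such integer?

Since 13·2 ≡ 1 (mod 25), take x = 9 + 13·((15−9)·2 mod 25) = 9 + 13·12 = 165.
Check: 165 mod 25 = 15, 165 mod 13 = 9.

165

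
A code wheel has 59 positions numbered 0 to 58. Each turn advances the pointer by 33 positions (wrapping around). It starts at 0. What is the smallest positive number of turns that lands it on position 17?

The inverse of 33 mod 59 is 34 (since 33·34 = 1122 ≡ 1).
Multiplying both sides by 34: x ≡ 34·17 = 578 ≡ 47 (mod 59).
Check: 33·47 = 1551 = 26·59 + 17.

47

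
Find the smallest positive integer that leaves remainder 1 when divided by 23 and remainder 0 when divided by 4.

Since 4·6 ≡ 1 (mod 23), take x = 0 + 4·((1−0)·6 mod 23) = 0 + 4·6 = 24.
Check: 24 mod 23 = 1, 24 mod 4 = 0.

24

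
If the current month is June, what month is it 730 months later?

April

730 − 60·12 = 10, so 730 ≡ 10 (mod 12).
June + 10 months → April.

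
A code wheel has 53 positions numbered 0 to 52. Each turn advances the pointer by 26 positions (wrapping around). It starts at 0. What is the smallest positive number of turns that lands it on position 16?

21

The inverse of 26 mod 53 is 51 (since 26·51 = 1326 ≡ 1).
Multiplying both sides by 51: x ≡ 51·16 = 816 ≡ 21 (mod 53).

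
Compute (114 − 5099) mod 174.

5099 − 29·174 = 53, so 5099 ≡ 53 (mod 174).
(114 − 53) mod 174 = 61.

61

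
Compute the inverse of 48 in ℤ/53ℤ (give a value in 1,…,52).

21

48·21 = 1008 = 19·53 + 1, so 48⁻¹ ≡ 21 (mod 53).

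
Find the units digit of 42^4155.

The units digit of 42^n cycles with period 4: 2, 4, 8, 6, …
4155 mod 4 = 3, so the last digit matches 2^3 = 8.

8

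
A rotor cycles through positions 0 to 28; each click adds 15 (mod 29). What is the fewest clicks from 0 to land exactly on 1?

2

15·2 = 30 = 1·29 + 1, so 15⁻¹ ≡ 2 (mod 29).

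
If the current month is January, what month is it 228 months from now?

January

228 − 19·12 = 0, so 228 ≡ 0 (mod 12).
January + 0 months → January.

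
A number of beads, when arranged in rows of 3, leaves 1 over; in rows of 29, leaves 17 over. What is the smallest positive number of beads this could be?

x ≡ 1 (mod 3) gives x ∈ {1, 4, 7, 10, 13, 16, 19, 22, …}.
The first of these with x mod 29 = 17 is 46.

46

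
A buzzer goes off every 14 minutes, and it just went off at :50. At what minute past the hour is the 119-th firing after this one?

36

119·14 = 1666.
1666 − 27·60 = 46, so 1666 ≡ 46 (mod 60).
(50 + 46) mod 60 = 36.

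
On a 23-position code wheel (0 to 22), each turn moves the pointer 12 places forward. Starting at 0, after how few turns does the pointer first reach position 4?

12⁻¹ ≡ 2 (mod 23) because 12·2 = 24 = 1·23 + 1.
So x ≡ 2·4 = 8 ≡ 8 (mod 23).

8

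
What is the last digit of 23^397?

3

The units digit of 23^n cycles with period 4: 3, 9, 7, 1, …
397 leaves remainder 1 on division by 4, so 23^397 ends in 3.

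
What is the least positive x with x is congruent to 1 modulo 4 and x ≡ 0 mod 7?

21

Since 7·3 ≡ 1 (mod 4), take x = 0 + 7·((1−0)·3 mod 4) = 0 + 7·3 = 21.
Check: 21 mod 4 = 1, 21 mod 7 = 0.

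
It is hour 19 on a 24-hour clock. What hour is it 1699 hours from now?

1699 − 70·24 = 19, so 1699 ≡ 19 (mod 24).
(19 + 19) mod 24 = 14.

14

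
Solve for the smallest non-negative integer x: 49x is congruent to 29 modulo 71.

The inverse of 49 mod 71 is 29 (since 49·29 = 1421 ≡ 1).
So x ≡ 29·29 = 841 ≡ 60 (mod 71).

60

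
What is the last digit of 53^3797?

3

Powers of 3 mod 10 repeat with period 4: 3, 9, 7, 1.
3797 mod 4 = 1, so the last digit matches 3^1 = 3.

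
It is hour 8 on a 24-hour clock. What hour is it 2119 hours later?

2119 − 88·24 = 7, so 2119 ≡ 7 (mod 24).
(8 + 7) mod 24 = 15.

15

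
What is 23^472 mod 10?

1

Powers of 3 mod 10 repeat with period 4: 3, 9, 7, 1.
472 mod 4 = 0, so the last digit matches 3^4 = 1.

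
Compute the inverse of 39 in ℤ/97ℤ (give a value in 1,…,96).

5

39·5 = 195 = 2·97 + 1, so 39⁻¹ ≡ 5 (mod 97).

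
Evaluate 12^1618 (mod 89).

55

By repeated squaring mod 89: 12^1≡12, 12^2≡55, 12^4≡88, 12^8≡1, 12^16≡1, 12^32≡1, 12^64≡1, 12^128≡1, 12^256≡1, 12^512≡1, 12^1024≡1.
Since 1618 = 2 + 16 + 64 + 512 + 1024 in binary, 12^1618 ≡ 55·1·1·1·1 ≡ 55 (mod 89).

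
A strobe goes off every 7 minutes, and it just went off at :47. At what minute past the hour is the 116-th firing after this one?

19

116·7 = 812.
Dividing 812 by 60 gives quotient 13 and remainder 32.
(47 + 32) mod 60 = 19.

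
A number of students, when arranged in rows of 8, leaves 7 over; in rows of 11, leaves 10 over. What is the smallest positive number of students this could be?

Since 11·3 ≡ 1 (mod 8), take x = 10 + 11·((7−10)·3 mod 8) = 10 + 11·7 = 87.
Check: 87 mod 8 = 7, 87 mod 11 = 10.

87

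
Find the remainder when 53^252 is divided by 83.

44

Successive squares of 53 mod 83: 53^1≡53, 53^2≡70, 53^4≡3, 53^8≡9, 53^16≡81, 53^32≡4, 53^64≡16, 53^128≡7.
252 = 4 + 8 + 16 + 32 + 64 + 128, so 53^252 ≡ 3·9·81·4·16·7 ≡ 44 (mod 83).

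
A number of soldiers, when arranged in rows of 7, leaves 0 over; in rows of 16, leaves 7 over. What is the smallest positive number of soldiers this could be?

Since 16·4 ≡ 1 (mod 7), take x = 7 + 16·((0−7)·4 mod 7) = 7 + 16·0 = 7.
Check: 7 mod 7 = 0, 7 mod 16 = 7.

7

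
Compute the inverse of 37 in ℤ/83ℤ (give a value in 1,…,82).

9

83 = 2·37 + 9
37 = 4·9 + 1
9 = 9·1 + 0
Back-substituting gives 37·9 ≡ 1 (mod 83).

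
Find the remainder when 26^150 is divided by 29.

By repeated squaring mod 29: 26^1≡26, 26^2≡9, 26^4≡23, 26^8≡7, 26^16≡20, 26^32≡23, 26^64≡7, 26^128≡20.
Since 150 = 2 + 4 + 16 + 128 in binary, 26^150 ≡ 9·23·20·20 ≡ 5 (mod 29).

5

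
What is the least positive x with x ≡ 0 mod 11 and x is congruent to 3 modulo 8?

11

x ≡ 3 (mod 8) gives x ∈ {3, 11}.
The first of these with x mod 11 = 0 is 11.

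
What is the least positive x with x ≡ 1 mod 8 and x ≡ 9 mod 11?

9

x ≡ 1 (mod 8) gives x ∈ {1, 9}.
The first of these with x mod 11 = 9 is 9.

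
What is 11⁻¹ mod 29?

8

11·8 = 88 = 3·29 + 1, so 11⁻¹ ≡ 8 (mod 29).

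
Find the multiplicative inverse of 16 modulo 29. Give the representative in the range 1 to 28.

16·20 = 320 = 11·29 + 1, so 16⁻¹ ≡ 20 (mod 29).

20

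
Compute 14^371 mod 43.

6

Successive squares of 14 mod 43: 14^1≡14, 14^2≡24, 14^4≡17, 14^8≡31, 14^16≡15, 14^32≡10, 14^64≡14, 14^128≡24, 14^256≡17.
Since 371 = 1 + 2 + 16 + 32 + 64 + 256 in binary, 14^371 ≡ 14·24·15·10·14·17 ≡ 6 (mod 43).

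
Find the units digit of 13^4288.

1

Last digits of 3^n: 3, 9, 7, 1 (period 4).
4288 mod 4 = 0, so the last digit matches 3^4 = 1.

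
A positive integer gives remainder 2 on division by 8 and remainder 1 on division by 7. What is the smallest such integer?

Since 7·7 ≡ 1 (mod 8), take x = 1 + 7·((2−1)·7 mod 8) = 1 + 7·7 = 50.
Check: 50 mod 8 = 2, 50 mod 7 = 1.

50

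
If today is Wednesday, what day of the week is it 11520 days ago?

Friday

Dividing 11520 by 7 gives quotient 1645 and remainder 5.
Wednesday − 5 days → Friday.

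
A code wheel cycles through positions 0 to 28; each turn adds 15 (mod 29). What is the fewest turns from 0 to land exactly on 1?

29 = 1·15 + 14
15 = 1·14 + 1
14 = 14·1 + 0
Back-substituting gives 15·2 ≡ 1 (mod 29).

2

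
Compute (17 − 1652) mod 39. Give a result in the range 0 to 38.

3

1652 = 42·39 + 14, so 1652 mod 39 = 14.
(17 − 14) mod 39 = 3.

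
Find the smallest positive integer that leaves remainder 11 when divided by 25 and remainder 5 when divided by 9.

x ≡ 5 (mod 9) gives x ∈ {5, 14, 23, 32, 41, 50, 59, 68, …}.
The first of these with x mod 25 = 11 is 86.

86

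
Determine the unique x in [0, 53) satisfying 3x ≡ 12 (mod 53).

The inverse of 3 mod 53 is 18 (since 3·18 = 54 ≡ 1).
So x ≡ 18·12 = 216 ≡ 4 (mod 53).

4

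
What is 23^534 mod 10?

Powers of 3 mod 10 repeat with period 4: 3, 9, 7, 1.
534 mod 4 = 2, so the last digit matches 3^2 = 9.

9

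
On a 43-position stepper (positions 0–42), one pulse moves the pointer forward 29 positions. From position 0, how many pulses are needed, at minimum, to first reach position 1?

3

43 = 1·29 + 14
29 = 2·14 + 1
14 = 14·1 + 0
Back-substituting gives 29·3 ≡ 1 (mod 43).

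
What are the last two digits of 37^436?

41

By repeated squaring mod 100: 37^1≡37, 37^2≡69, 37^4≡61, 37^8≡21, 37^16≡41, 37^32≡81, 37^64≡61, 37^128≡21, 37^256≡41.
436 = 4 + 16 + 32 + 128 + 256, so 37^436 ≡ 61·41·81·21·41 ≡ 41 (mod 100).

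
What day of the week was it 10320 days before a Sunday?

10320 mod 7 = 2 (since 1474·7 = 10318).
Sunday − 2 days → Friday.

Friday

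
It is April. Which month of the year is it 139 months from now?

Dividing 139 by 12 gives quotient 11 and remainder 7.
April + 7 months → November.

November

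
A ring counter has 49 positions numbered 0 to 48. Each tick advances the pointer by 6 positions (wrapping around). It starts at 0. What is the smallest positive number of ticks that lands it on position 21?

28

The inverse of 6 mod 49 is 41 (since 6·41 = 246 ≡ 1).
So x ≡ 41·21 = 861 ≡ 28 (mod 49).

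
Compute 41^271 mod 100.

Successive squares of 41 mod 100: 41^1≡41, 41^2≡81, 41^4≡61, 41^8≡21, 41^16≡41, 41^32≡81, 41^64≡61, 41^128≡21, 41^256≡41.
271 = 1 + 2 + 4 + 8 + 256, so 41^271 ≡ 41·81·61·21·41 ≡ 41 (mod 100).

41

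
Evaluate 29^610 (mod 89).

10

Square-and-reduce mod 89: 29^1≡29, 29^2≡40, 29^4≡87, 29^8≡4, 29^16≡16, 29^32≡78, 29^64≡32, 29^128≡45, 29^256≡67, 29^512≡39.
Since 610 = 2 + 32 + 64 + 512 in binary, 29^610 ≡ 40·78·32·39 ≡ 10 (mod 89).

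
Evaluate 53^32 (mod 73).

Successive squares of 53 mod 73: 53^1≡53, 53^2≡35, 53^4≡57, 53^8≡37, 53^16≡55, 53^32≡32.
Since 32 = 32 in binary, 53^32 ≡ 32 ≡ 32 (mod 73).

32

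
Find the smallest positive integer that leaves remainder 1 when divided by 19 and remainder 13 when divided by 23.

381

x ≡ 1 (mod 19) gives x ∈ {1, 20, 39, 58, 77, 96, 115, 134, …}.
The first of these with x mod 23 = 13 is 381.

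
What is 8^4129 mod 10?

Powers of 8 mod 10 repeat with period 4: 8, 4, 2, 6.
4129 mod 4 = 1, so the last digit matches 8^1 = 8.

8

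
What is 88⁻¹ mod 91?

30

91 = 1·88 + 3
88 = 29·3 + 1
3 = 3·1 + 0
Back-substituting gives 88·30 ≡ 1 (mod 91).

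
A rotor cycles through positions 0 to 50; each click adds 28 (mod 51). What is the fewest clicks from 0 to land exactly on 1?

31

28·31 = 868 = 17·51 + 1, so 28⁻¹ ≡ 31 (mod 51).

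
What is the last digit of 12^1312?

6

Powers of 2 mod 10 repeat with period 4: 2, 4, 8, 6.
1312 leaves remainder 0 on division by 4, so 12^1312 ends in 6.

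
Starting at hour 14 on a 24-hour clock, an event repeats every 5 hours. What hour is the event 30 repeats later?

30·5 = 150.
150 = 6·24 + 6, so 150 mod 24 = 6.
(14 + 6) mod 24 = 20.

20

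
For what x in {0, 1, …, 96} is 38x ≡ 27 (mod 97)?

38⁻¹ ≡ 23 (mod 97) because 38·23 = 874 = 9·97 + 1.
So x ≡ 23·27 = 621 ≡ 39 (mod 97).

39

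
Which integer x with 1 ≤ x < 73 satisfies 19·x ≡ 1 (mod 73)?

50

19·50 = 950 = 13·73 + 1, so 19⁻¹ ≡ 50 (mod 73).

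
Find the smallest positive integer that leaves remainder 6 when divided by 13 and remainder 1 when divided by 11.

45

x ≡ 1 (mod 11) gives x ∈ {1, 12, 23, 34, 45}.
The first of these with x mod 13 = 6 is 45.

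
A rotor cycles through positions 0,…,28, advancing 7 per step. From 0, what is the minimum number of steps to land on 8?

26

The inverse of 7 mod 29 is 25 (since 7·25 = 175 ≡ 1).
Multiplying both sides by 25: x ≡ 25·8 = 200 ≡ 26 (mod 29).
Check: 7·26 = 182 = 6·29 + 8.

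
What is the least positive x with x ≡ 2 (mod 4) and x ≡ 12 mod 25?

Since 25·1 ≡ 1 (mod 4), take x = 12 + 25·((2−12)·1 mod 4) = 12 + 25·2 = 62.
Check: 62 mod 4 = 2, 62 mod 25 = 12.

62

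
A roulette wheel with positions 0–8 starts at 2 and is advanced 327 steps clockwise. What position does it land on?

5

Dividing 327 by 9 gives quotient 36 and remainder 3.
(2 + 3) mod 9 = 5.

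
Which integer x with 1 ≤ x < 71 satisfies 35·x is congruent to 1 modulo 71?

71 = 2·35 + 1
35 = 35·1 + 0
Back-substituting gives 35·69 ≡ 1 (mod 71).

69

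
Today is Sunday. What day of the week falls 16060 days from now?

Tuesday

16060 = 2294·7 + 2, so 16060 mod 7 = 2.
Sunday + 2 days → Tuesday.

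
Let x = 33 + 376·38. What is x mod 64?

49

376·38 = 14288.
Dividing 14288 by 64 gives quotient 223 and remainder 16.
(33 + 16) mod 64 = 49.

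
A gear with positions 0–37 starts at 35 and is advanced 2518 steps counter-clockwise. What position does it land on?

25

2518 − 66·38 = 10, so 2518 ≡ 10 (mod 38).
(35 − 10) mod 38 = 25.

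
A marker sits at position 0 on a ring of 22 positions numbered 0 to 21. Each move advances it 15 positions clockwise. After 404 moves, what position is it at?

10

404·15 = 6060.
6060 = 275·22 + 10, so 6060 mod 22 = 10.
(0 + 10) mod 22 = 10.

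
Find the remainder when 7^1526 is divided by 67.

54

Square-and-reduce mod 67: 7^1≡7, 7^2≡49, 7^4≡56, 7^8≡54, 7^16≡35, 7^32≡19, 7^64≡26, 7^128≡6, 7^256≡36, 7^512≡23, 7^1024≡60.
Since 1526 = 2 + 4 + 16 + 32 + 64 + 128 + 256 + 1024 in binary, 7^1526 ≡ 49·56·35·19·26·6·36·60 ≡ 54 (mod 67).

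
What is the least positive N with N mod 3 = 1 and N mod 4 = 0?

x ≡ 1 (mod 3) gives x ∈ {1, 4}.
The first of these with x mod 4 = 0 is 4.

4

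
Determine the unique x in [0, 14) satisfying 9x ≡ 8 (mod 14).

9⁻¹ ≡ 11 (mod 14) because 9·11 = 99 = 7·14 + 1.
Multiplying both sides by 11: x ≡ 11·8 = 88 ≡ 4 (mod 14).

4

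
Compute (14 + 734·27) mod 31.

734·27 = 19818.
Dividing 19818 by 31 gives quotient 639 and remainder 9.
(14 + 9) mod 31 = 23.

23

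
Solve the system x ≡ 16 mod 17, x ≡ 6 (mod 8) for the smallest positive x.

118

Since 8·15 ≡ 1 (mod 17), take x = 6 + 8·((16−6)·15 mod 17) = 6 + 8·14 = 118.
Check: 118 mod 17 = 16, 118 mod 8 = 6.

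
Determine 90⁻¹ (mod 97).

83

90·83 = 7470 = 77·97 + 1, so 90⁻¹ ≡ 83 (mod 97).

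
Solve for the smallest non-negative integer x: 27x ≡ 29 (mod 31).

16

27⁻¹ ≡ 23 (mod 31) because 27·23 = 621 = 20·31 + 1.
So x ≡ 23·29 = 667 ≡ 16 (mod 31).
Check: 27·16 = 432 = 13·31 + 29.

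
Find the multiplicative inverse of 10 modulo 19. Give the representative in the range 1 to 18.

2

19 = 1·10 + 9
10 = 1·9 + 1
9 = 9·1 + 0
Back-substituting gives 10·2 ≡ 1 (mod 19).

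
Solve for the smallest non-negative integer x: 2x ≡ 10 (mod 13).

5

2⁻¹ ≡ 7 (mod 13) because 2·7 = 14 = 1·13 + 1.
So x ≡ 7·10 = 70 ≡ 5 (mod 13).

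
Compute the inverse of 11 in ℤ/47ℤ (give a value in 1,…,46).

11·30 = 330 = 7·47 + 1, so 11⁻¹ ≡ 30 (mod 47).

30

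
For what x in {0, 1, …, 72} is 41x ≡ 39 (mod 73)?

41⁻¹ ≡ 57 (mod 73) because 41·57 = 2337 = 32·73 + 1.
Multiplying both sides by 57: x ≡ 57·39 = 2223 ≡ 33 (mod 73).

33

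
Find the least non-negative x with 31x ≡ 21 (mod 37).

31⁻¹ ≡ 6 (mod 37) because 31·6 = 186 = 5·37 + 1.
So x ≡ 6·21 = 126 ≡ 15 (mod 37).

15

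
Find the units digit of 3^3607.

7

Last digits of 3^n: 3, 9, 7, 1 (period 4).
3607 mod 4 = 3, so the last digit matches 3^3 = 7.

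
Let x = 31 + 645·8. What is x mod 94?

21

645·8 = 5160.
Dividing 5160 by 94 gives quotient 54 and remainder 84.
(31 + 84) mod 94 = 21.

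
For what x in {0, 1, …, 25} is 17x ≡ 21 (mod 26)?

15

The inverse of 17 mod 26 is 23 (since 17·23 = 391 ≡ 1).
So x ≡ 23·21 = 483 ≡ 15 (mod 26).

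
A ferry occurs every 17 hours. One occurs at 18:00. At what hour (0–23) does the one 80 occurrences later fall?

10

80·17 = 1360.
Dividing 1360 by 24 gives quotient 56 and remainder 16.
(18 + 16) mod 24 = 10.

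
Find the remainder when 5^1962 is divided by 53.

Square-and-reduce mod 53: 5^1≡5, 5^2≡25, 5^4≡42, 5^8≡15, 5^16≡13, 5^32≡10, 5^64≡47, 5^128≡36, 5^256≡24, 5^512≡46, 5^1024≡49.
1962 = 2 + 8 + 32 + 128 + 256 + 512 + 1024, so 5^1962 ≡ 25·15·10·36·24·46·49 ≡ 6 (mod 53).

6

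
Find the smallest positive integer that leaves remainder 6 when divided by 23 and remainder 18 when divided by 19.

75

Since 19·17 ≡ 1 (mod 23), take x = 18 + 19·((6−18)·17 mod 23) = 18 + 19·3 = 75.
Check: 75 mod 23 = 6, 75 mod 19 = 18.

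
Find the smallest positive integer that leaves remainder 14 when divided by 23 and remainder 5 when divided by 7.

152

x ≡ 5 (mod 7) gives x ∈ {5, 12, 19, 26, 33, 40, 47, 54, …}.
The first of these with x mod 23 = 14 is 152.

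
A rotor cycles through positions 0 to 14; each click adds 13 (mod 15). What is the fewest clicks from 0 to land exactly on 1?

13·7 = 91 = 6·15 + 1, so 13⁻¹ ≡ 7 (mod 15).

7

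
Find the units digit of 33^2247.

The units digit of 33^n cycles with period 4: 3, 9, 7, 1, …
2247 mod 4 = 3, so the last digit matches 3^3 = 7.

7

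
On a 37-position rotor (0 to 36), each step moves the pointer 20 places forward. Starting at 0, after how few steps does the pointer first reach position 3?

20⁻¹ ≡ 13 (mod 37) because 20·13 = 260 = 7·37 + 1.
Multiplying both sides by 13: x ≡ 13·3 = 39 ≡ 2 (mod 37).

2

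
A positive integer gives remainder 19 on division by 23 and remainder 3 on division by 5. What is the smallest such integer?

88

x ≡ 3 (mod 5) gives x ∈ {3, 8, 13, 18, 23, 28, 33, 38, …}.
The first of these with x mod 23 = 19 is 88.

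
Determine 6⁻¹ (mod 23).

23 = 3·6 + 5
6 = 1·5 + 1
5 = 5·1 + 0
Back-substituting gives 6·4 ≡ 1 (mod 23).

4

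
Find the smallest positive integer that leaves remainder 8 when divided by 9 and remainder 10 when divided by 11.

x ≡ 8 (mod 9) gives x ∈ {8, 17, 26, 35, 44, 53, 62, 71, …}.
The first of these with x mod 11 = 10 is 98.

98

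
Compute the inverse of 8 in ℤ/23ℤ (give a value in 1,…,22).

8·3 = 24 = 1·23 + 1, so 8⁻¹ ≡ 3 (mod 23).

3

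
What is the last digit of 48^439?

2

Powers of 8 mod 10 repeat with period 4: 8, 4, 2, 6.
439 leaves remainder 3 on division by 4, so 48^439 ends in 2.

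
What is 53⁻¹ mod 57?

57 = 1·53 + 4
53 = 13·4 + 1
4 = 4·1 + 0
Back-substituting gives 53·14 ≡ 1 (mod 57).

14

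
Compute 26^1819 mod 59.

Square-and-reduce mod 59: 26^1≡26, 26^2≡27, 26^4≡21, 26^8≡28, 26^16≡17, 26^32≡53, 26^64≡36, 26^128≡57, 26^256≡4, 26^512≡16, 26^1024≡20.
Since 1819 = 1 + 2 + 8 + 16 + 256 + 512 + 1024 in binary, 26^1819 ≡ 26·27·28·17·4·16·20 ≡ 19 (mod 59).

19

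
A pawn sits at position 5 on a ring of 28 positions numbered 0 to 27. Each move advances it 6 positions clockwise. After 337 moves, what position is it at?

11

337·6 = 2022.
2022 = 72·28 + 6, so 2022 mod 28 = 6.
(5 + 6) mod 28 = 11.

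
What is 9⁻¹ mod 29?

13

29 = 3·9 + 2
9 = 4·2 + 1
2 = 2·1 + 0
Back-substituting gives 9·13 ≡ 1 (mod 29).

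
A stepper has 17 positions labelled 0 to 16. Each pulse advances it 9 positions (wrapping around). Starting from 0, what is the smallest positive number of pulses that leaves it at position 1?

17 = 1·9 + 8
9 = 1·8 + 1
8 = 8·1 + 0
Back-substituting gives 9·2 ≡ 1 (mod 17).

2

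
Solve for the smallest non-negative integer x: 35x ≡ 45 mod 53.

24

The inverse of 35 mod 53 is 50 (since 35·50 = 1750 ≡ 1).
So x ≡ 50·45 = 2250 ≡ 24 (mod 53).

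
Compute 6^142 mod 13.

4

By repeated squaring mod 13: 6^1≡6, 6^2≡10, 6^4≡9, 6^8≡3, 6^16≡9, 6^32≡3, 6^64≡9, 6^128≡3.
142 = 2 + 4 + 8 + 128, so 6^142 ≡ 10·9·3·3 ≡ 4 (mod 13).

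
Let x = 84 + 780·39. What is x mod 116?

780·39 = 30420.
30420 mod 116 = 28 (since 262·116 = 30392).
(84 + 28) mod 116 = 112.

112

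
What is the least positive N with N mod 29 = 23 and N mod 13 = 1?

313

Since 13·9 ≡ 1 (mod 29), take x = 1 + 13·((23−1)·9 mod 29) = 1 + 13·24 = 313.
Check: 313 mod 29 = 23, 313 mod 13 = 1.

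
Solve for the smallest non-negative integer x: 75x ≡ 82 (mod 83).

52

The inverse of 75 mod 83 is 31 (since 75·31 = 2325 ≡ 1).
So x ≡ 31·82 = 2542 ≡ 52 (mod 83).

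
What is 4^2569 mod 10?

4

Powers of 4 mod 10 repeat with period 2: 4, 6.
2569 mod 2 = 1, so the last digit matches 4^1 = 4.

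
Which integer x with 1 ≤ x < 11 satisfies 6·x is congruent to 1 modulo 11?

2

11 = 1·6 + 5
6 = 1·5 + 1
5 = 5·1 + 0
Back-substituting gives 6·2 ≡ 1 (mod 11).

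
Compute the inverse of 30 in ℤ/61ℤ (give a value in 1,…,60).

59

30·59 = 1770 = 29·61 + 1, so 30⁻¹ ≡ 59 (mod 61).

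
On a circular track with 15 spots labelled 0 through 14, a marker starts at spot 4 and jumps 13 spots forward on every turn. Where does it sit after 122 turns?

122·13 = 1586.
Dividing 1586 by 15 gives quotient 105 and remainder 11.
(4 + 11) mod 15 = 0.

0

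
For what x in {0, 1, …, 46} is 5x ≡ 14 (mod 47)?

31

5⁻¹ ≡ 19 (mod 47) because 5·19 = 95 = 2·47 + 1.
So x ≡ 19·14 = 266 ≡ 31 (mod 47).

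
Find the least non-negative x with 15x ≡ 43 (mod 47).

15⁻¹ ≡ 22 (mod 47) because 15·22 = 330 = 7·47 + 1.
Multiplying both sides by 22: x ≡ 22·43 = 946 ≡ 6 (mod 47).
Check: 15·6 = 90 = 1·47 + 43.

6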